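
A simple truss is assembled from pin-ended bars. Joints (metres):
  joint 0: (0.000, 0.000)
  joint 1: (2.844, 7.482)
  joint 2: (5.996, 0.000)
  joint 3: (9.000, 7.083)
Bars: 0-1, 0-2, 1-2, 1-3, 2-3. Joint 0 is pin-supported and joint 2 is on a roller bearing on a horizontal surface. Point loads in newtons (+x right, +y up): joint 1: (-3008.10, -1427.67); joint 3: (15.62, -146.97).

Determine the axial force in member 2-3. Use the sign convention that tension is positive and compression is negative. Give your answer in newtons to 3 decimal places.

-154.300

N=4 nodes, M=5 members, R=3 reactions → 2N=8, M+R=8
member 0 (0-1): L=8.0043, (cx,cy)=(0.3553,0.9347)
member 1 (0-2): L=5.9960, (cx,cy)=(1.0000,0.0000)
member 2 (1-2): L=8.1188, (cx,cy)=(0.3882,-0.9216)
member 3 (1-3): L=6.1689, (cx,cy)=(0.9979,-0.0647)
member 4 (2-3): L=7.6937, (cx,cy)=(0.3904,0.9206)
solve A·x = −loads:
  F[0-1] = -4720.0089 N (compression)
  F[0-2] = -1315.4162 N (compression)
  F[1-2] = +3233.0301 N (tension)
  F[1-3] = +76.0257 N (tension)
  F[2-3] = -154.3004 N (compression)
  Rx@0 = +2992.4800 N
  Ry@0 = +4412.0223 N
  Ry@2 = -2837.3823 N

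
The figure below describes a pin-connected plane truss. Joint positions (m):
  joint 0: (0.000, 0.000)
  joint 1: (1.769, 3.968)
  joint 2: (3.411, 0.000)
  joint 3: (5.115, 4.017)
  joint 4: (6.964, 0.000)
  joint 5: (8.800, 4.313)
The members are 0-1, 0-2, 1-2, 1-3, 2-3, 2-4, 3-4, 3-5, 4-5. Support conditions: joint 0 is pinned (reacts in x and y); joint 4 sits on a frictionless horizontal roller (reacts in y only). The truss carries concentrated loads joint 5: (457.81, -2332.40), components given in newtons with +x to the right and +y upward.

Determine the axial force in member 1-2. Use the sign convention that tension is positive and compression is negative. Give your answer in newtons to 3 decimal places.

N=6 nodes, M=9 members, R=3 reactions → 2N=12, M+R=12
member 0 (0-1): L=4.3445, (cx,cy)=(0.4072,0.9133)
member 1 (0-2): L=3.4110, (cx,cy)=(1.0000,0.0000)
member 2 (1-2): L=4.2943, (cx,cy)=(0.3824,-0.9240)
member 3 (1-3): L=3.3464, (cx,cy)=(0.9999,0.0146)
member 4 (2-3): L=4.3635, (cx,cy)=(0.3905,0.9206)
member 5 (2-4): L=3.5530, (cx,cy)=(1.0000,0.0000)
member 6 (3-4): L=4.4221, (cx,cy)=(0.4181,-0.9084)
member 7 (3-5): L=3.6969, (cx,cy)=(0.9968,0.0801)
member 8 (4-5): L=4.6875, (cx,cy)=(0.3917,0.9201)
solve A·x = −loads:
  F[0-1] = +983.6933 N (tension)
  F[0-2] = +57.2652 N (tension)
  F[1-2] = -960.1724 N (compression)
  F[1-3] = +767.7639 N (tension)
  F[2-3] = +963.7335 N (tension)
  F[2-4] = -686.2236 N (compression)
  F[3-4] = -856.2400 N (compression)
  F[3-5] = +1506.8876 N (tension)
  F[4-5] = -2666.0656 N (compression)
  Rx@0 = -457.8100 N
  Ry@0 = -898.4522 N
  Ry@4 = +3230.8522 N

-960.172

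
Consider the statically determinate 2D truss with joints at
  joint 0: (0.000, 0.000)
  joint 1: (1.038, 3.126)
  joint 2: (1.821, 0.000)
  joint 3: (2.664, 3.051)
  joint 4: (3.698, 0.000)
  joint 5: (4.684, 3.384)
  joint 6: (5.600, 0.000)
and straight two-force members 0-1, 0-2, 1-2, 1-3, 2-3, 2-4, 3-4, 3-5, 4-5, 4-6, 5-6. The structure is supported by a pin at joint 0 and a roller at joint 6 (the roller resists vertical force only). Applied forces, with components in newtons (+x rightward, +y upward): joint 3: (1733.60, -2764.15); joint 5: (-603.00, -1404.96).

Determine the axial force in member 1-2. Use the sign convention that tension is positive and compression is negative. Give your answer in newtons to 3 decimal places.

N=7 nodes, M=11 members, R=3 reactions → 2N=14, M+R=14
member 0 (0-1): L=3.2938, (cx,cy)=(0.3151,0.9490)
member 1 (0-2): L=1.8210, (cx,cy)=(1.0000,0.0000)
member 2 (1-2): L=3.2226, (cx,cy)=(0.2430,-0.9700)
member 3 (1-3): L=1.6277, (cx,cy)=(0.9989,-0.0461)
member 4 (2-3): L=3.1653, (cx,cy)=(0.2663,0.9639)
member 5 (2-4): L=1.8770, (cx,cy)=(1.0000,0.0000)
member 6 (3-4): L=3.2215, (cx,cy)=(0.3210,-0.9471)
member 7 (3-5): L=2.0473, (cx,cy)=(0.9867,0.1627)
member 8 (4-5): L=3.5247, (cx,cy)=(0.2797,0.9601)
member 9 (4-6): L=1.9020, (cx,cy)=(1.0000,0.0000)
member 10 (5-6): L=3.5058, (cx,cy)=(0.2613,-0.9653)
solve A·x = −loads:
  F[0-1] = -1157.8958 N (compression)
  F[0-2] = +1495.4930 N (tension)
  F[1-2] = +1163.6406 N (tension)
  F[1-3] = -648.3156 N (compression)
  F[2-3] = -1171.0642 N (compression)
  F[2-4] = +2090.1093 N (tension)
  F[3-4] = -2109.2131 N (compression)
  F[3-5] = -2043.3197 N (compression)
  F[4-5] = +2080.6795 N (tension)
  F[4-6] = +831.0622 N (tension)
  F[5-6] = -3180.7026 N (compression)
  Rx@0 = -1130.6000 N
  Ry@0 = +1098.8975 N
  Ry@6 = +3070.2125 N

1163.641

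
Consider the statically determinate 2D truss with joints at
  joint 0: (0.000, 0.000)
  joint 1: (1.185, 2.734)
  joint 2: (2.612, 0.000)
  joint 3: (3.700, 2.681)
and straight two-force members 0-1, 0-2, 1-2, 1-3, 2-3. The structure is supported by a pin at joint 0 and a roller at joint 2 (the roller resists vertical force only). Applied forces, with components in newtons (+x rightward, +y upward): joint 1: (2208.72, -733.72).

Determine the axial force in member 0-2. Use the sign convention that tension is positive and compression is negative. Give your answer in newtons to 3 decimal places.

1380.419

N=4 nodes, M=5 members, R=3 reactions → 2N=8, M+R=8
member 0 (0-1): L=2.9798, (cx,cy)=(0.3977,0.9175)
member 1 (0-2): L=2.6120, (cx,cy)=(1.0000,0.0000)
member 2 (1-2): L=3.0840, (cx,cy)=(0.4627,-0.8865)
member 3 (1-3): L=2.5156, (cx,cy)=(0.9998,-0.0211)
member 4 (2-3): L=2.8934, (cx,cy)=(0.3760,0.9266)
solve A·x = −loads:
  F[0-1] = +2082.8192 N (tension)
  F[0-2] = +1380.4187 N (tension)
  F[1-2] = -2983.3340 N (compression)
  F[1-3] = -0.0000 N (compression)
  F[2-3] = +0.0000 N (tension)
  Rx@0 = -2208.7200 N
  Ry@0 = -1911.0345 N
  Ry@2 = +2644.7545 N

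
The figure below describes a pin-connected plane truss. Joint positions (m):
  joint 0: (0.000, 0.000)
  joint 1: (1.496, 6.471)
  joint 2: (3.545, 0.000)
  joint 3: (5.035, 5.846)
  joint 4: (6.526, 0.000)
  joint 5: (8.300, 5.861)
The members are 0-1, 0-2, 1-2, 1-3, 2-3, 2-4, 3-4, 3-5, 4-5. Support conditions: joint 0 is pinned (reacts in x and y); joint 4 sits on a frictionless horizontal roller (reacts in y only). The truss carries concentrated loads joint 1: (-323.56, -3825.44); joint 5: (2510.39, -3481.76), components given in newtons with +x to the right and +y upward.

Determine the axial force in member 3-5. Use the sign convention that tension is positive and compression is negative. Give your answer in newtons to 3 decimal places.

N=6 nodes, M=9 members, R=3 reactions → 2N=12, M+R=12
member 0 (0-1): L=6.6417, (cx,cy)=(0.2252,0.9743)
member 1 (0-2): L=3.5450, (cx,cy)=(1.0000,0.0000)
member 2 (1-2): L=6.7877, (cx,cy)=(0.3019,-0.9533)
member 3 (1-3): L=3.5938, (cx,cy)=(0.9848,-0.1739)
member 4 (2-3): L=6.0329, (cx,cy)=(0.2470,0.9690)
member 5 (2-4): L=2.9810, (cx,cy)=(1.0000,0.0000)
member 6 (3-4): L=6.0331, (cx,cy)=(0.2471,-0.9690)
member 7 (3-5): L=3.2650, (cx,cy)=(1.0000,0.0046)
member 8 (4-5): L=6.1236, (cx,cy)=(0.2897,0.9571)
solve A·x = −loads:
  F[0-1] = -70.0945 N (compression)
  F[0-2] = +2202.6184 N (tension)
  F[1-2] = -4234.8263 N (compression)
  F[1-3] = +1610.6906 N (tension)
  F[2-3] = +4166.3356 N (tension)
  F[2-4] = -104.7541 N (compression)
  F[3-4] = -3860.4976 N (compression)
  F[3-5] = +3569.2455 N (tension)
  F[4-5] = -3654.8874 N (compression)
  Rx@0 = -2186.8300 N
  Ry@0 = +68.2933 N
  Ry@4 = +7238.9067 N

3569.246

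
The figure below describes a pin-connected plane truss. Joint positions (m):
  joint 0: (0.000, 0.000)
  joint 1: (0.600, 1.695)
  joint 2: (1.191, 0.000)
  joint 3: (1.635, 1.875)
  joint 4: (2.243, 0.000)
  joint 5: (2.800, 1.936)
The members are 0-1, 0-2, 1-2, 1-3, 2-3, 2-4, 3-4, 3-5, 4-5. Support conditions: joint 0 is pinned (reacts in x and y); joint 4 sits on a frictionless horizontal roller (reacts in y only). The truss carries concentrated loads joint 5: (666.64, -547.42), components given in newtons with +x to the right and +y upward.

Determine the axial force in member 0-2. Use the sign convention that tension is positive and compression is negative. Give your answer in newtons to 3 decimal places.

414.839

N=6 nodes, M=9 members, R=3 reactions → 2N=12, M+R=12
member 0 (0-1): L=1.7981, (cx,cy)=(0.3337,0.9427)
member 1 (0-2): L=1.1910, (cx,cy)=(1.0000,0.0000)
member 2 (1-2): L=1.7951, (cx,cy)=(0.3292,-0.9442)
member 3 (1-3): L=1.0505, (cx,cy)=(0.9852,0.1713)
member 4 (2-3): L=1.9269, (cx,cy)=(0.2304,0.9731)
member 5 (2-4): L=1.0520, (cx,cy)=(1.0000,0.0000)
member 6 (3-4): L=1.9711, (cx,cy)=(0.3085,-0.9512)
member 7 (3-5): L=1.1666, (cx,cy)=(0.9986,0.0523)
member 8 (4-5): L=2.0145, (cx,cy)=(0.2765,0.9610)
solve A·x = −loads:
  F[0-1] = +754.5881 N (tension)
  F[0-2] = +414.8394 N (tension)
  F[1-2] = -666.5410 N (compression)
  F[1-3] = +478.3218 N (tension)
  F[2-3] = +646.7857 N (tension)
  F[2-4] = +46.3545 N (tension)
  F[3-4] = -701.7421 N (compression)
  F[3-5] = +837.8876 N (tension)
  F[4-5] = -615.2154 N (compression)
  Rx@0 = -666.6400 N
  Ry@0 = -711.3366 N
  Ry@4 = +1258.7566 N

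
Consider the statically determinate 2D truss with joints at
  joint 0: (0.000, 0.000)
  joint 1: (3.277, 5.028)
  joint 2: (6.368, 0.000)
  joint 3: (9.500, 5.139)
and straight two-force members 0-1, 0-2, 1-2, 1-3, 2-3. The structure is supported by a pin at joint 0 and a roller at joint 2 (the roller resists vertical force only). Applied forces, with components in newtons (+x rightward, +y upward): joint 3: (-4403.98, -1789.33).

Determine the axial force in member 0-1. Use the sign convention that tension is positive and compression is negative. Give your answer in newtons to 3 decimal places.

-3191.765

N=4 nodes, M=5 members, R=3 reactions → 2N=8, M+R=8
member 0 (0-1): L=6.0016, (cx,cy)=(0.5460,0.8378)
member 1 (0-2): L=6.3680, (cx,cy)=(1.0000,0.0000)
member 2 (1-2): L=5.9021, (cx,cy)=(0.5237,-0.8519)
member 3 (1-3): L=6.2240, (cx,cy)=(0.9998,0.0178)
member 4 (2-3): L=6.0182, (cx,cy)=(0.5204,0.8539)
solve A·x = −loads:
  F[0-1] = -3191.7654 N (compression)
  F[0-2] = -2661.2164 N (compression)
  F[1-2] = +3068.7086 N (tension)
  F[1-3] = -3350.4092 N (compression)
  F[2-3] = -2025.4814 N (compression)
  Rx@0 = +4403.9800 N
  Ry@0 = +2673.9748 N
  Ry@2 = -884.6448 N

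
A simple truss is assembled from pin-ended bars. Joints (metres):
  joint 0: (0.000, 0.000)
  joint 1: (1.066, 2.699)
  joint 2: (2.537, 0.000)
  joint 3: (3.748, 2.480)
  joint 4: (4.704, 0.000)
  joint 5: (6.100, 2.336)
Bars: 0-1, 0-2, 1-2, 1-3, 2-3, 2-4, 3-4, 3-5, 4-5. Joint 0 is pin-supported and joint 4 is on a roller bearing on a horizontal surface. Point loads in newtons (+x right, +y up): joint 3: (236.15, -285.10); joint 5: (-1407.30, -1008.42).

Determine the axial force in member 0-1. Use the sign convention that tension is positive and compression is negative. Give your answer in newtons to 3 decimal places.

-358.071

N=6 nodes, M=9 members, R=3 reactions → 2N=12, M+R=12
member 0 (0-1): L=2.9019, (cx,cy)=(0.3673,0.9301)
member 1 (0-2): L=2.5370, (cx,cy)=(1.0000,0.0000)
member 2 (1-2): L=3.0738, (cx,cy)=(0.4786,-0.8781)
member 3 (1-3): L=2.6909, (cx,cy)=(0.9967,-0.0814)
member 4 (2-3): L=2.7599, (cx,cy)=(0.4388,0.8986)
member 5 (2-4): L=2.1670, (cx,cy)=(1.0000,0.0000)
member 6 (3-4): L=2.6579, (cx,cy)=(0.3597,-0.9331)
member 7 (3-5): L=2.3564, (cx,cy)=(0.9981,-0.0611)
member 8 (4-5): L=2.7213, (cx,cy)=(0.5130,0.8584)
solve A·x = −loads:
  F[0-1] = -358.0711 N (compression)
  F[0-2] = -1039.6137 N (compression)
  F[1-2] = +409.7555 N (tension)
  F[1-3] = -328.7176 N (compression)
  F[2-3] = -400.3922 N (compression)
  F[2-4] = -667.8357 N (compression)
  F[3-4] = +102.3097 N (tension)
  F[3-5] = -777.7171 N (compression)
  F[4-5] = -1230.1340 N (compression)
  Rx@0 = +1171.1500 N
  Ry@0 = +333.0362 N
  Ry@4 = +960.4838 N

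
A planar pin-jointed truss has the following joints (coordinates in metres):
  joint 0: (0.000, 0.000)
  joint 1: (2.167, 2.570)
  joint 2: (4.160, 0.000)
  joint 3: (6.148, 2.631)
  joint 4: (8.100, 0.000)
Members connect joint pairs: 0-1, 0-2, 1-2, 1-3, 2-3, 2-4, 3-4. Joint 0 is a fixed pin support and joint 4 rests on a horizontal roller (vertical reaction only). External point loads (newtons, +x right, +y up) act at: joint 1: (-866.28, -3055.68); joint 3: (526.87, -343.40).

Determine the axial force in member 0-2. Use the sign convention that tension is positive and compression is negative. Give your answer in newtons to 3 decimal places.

N=5 nodes, M=7 members, R=3 reactions → 2N=10, M+R=10
member 0 (0-1): L=3.3617, (cx,cy)=(0.6446,0.7645)
member 1 (0-2): L=4.1600, (cx,cy)=(1.0000,0.0000)
member 2 (1-2): L=3.2522, (cx,cy)=(0.6128,-0.7902)
member 3 (1-3): L=3.9815, (cx,cy)=(0.9999,0.0153)
member 4 (2-3): L=3.2976, (cx,cy)=(0.6029,0.7978)
member 5 (2-4): L=3.9400, (cx,cy)=(1.0000,0.0000)
member 6 (3-4): L=3.2760, (cx,cy)=(0.5958,-0.8031)
solve A·x = −loads:
  F[0-1] = -3171.5645 N (compression)
  F[0-2] = +1705.0474 N (tension)
  F[1-2] = -811.7179 N (compression)
  F[1-3] = -680.8271 N (compression)
  F[2-3] = +803.9665 N (tension)
  F[2-4] = +722.9389 N (tension)
  F[3-4] = -1213.3093 N (compression)
  Rx@0 = +339.4100 N
  Ry@0 = +2424.6680 N
  Ry@4 = +974.4120 N

1705.047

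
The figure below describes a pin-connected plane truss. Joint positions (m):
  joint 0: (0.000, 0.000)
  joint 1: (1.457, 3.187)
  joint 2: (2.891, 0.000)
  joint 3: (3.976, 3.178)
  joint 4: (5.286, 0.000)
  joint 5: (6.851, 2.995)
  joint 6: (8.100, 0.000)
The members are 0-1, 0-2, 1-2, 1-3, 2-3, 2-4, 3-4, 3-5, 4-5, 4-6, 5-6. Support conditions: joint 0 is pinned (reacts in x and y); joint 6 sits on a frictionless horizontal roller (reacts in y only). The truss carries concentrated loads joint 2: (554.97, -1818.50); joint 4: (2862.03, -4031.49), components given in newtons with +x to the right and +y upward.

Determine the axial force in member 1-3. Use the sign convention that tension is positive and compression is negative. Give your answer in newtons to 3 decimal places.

-2335.094

N=7 nodes, M=11 members, R=3 reactions → 2N=14, M+R=14
member 0 (0-1): L=3.5043, (cx,cy)=(0.4158,0.9095)
member 1 (0-2): L=2.8910, (cx,cy)=(1.0000,0.0000)
member 2 (1-2): L=3.4948, (cx,cy)=(0.4103,-0.9119)
member 3 (1-3): L=2.5190, (cx,cy)=(1.0000,-0.0036)
member 4 (2-3): L=3.3581, (cx,cy)=(0.3231,0.9464)
member 5 (2-4): L=2.3950, (cx,cy)=(1.0000,0.0000)
member 6 (3-4): L=3.4374, (cx,cy)=(0.3811,-0.9245)
member 7 (3-5): L=2.8808, (cx,cy)=(0.9980,-0.0635)
member 8 (4-5): L=3.3792, (cx,cy)=(0.4631,0.8863)
member 9 (4-6): L=2.8140, (cx,cy)=(1.0000,0.0000)
member 10 (5-6): L=3.2450, (cx,cy)=(0.3849,-0.9230)
solve A·x = −loads:
  F[0-1] = -2825.8608 N (compression)
  F[0-2] = +4591.9364 N (tension)
  F[1-2] = +2827.3482 N (tension)
  F[1-3] = -2335.0942 N (compression)
  F[2-3] = -802.9298 N (compression)
  F[2-4] = +5456.5346 N (tension)
  F[3-4] = +1018.2083 N (tension)
  F[3-5] = -2988.5806 N (compression)
  F[4-5] = +3486.5640 N (tension)
  F[4-6] = +1367.8397 N (tension)
  F[5-6] = -3553.7550 N (compression)
  Rx@0 = -3417.0000 N
  Ry@0 = +2570.0221 N
  Ry@6 = +3279.9679 N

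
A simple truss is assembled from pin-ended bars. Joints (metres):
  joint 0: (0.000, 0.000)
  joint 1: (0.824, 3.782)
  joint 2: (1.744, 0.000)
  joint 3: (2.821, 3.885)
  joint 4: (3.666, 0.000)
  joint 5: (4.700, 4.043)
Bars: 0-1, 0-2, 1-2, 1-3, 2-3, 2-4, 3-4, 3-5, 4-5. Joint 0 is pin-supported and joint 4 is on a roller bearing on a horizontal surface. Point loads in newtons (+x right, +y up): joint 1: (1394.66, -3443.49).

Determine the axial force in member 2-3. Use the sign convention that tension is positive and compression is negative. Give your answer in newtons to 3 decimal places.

N=6 nodes, M=9 members, R=3 reactions → 2N=12, M+R=12
member 0 (0-1): L=3.8707, (cx,cy)=(0.2129,0.9771)
member 1 (0-2): L=1.7440, (cx,cy)=(1.0000,0.0000)
member 2 (1-2): L=3.8923, (cx,cy)=(0.2364,-0.9717)
member 3 (1-3): L=1.9997, (cx,cy)=(0.9987,0.0515)
member 4 (2-3): L=4.0315, (cx,cy)=(0.2671,0.9637)
member 5 (2-4): L=1.9220, (cx,cy)=(1.0000,0.0000)
member 6 (3-4): L=3.9758, (cx,cy)=(0.2125,-0.9772)
member 7 (3-5): L=1.8856, (cx,cy)=(0.9965,0.0838)
member 8 (4-5): L=4.1731, (cx,cy)=(0.2478,0.9688)
solve A·x = −loads:
  F[0-1] = -1259.5850 N (compression)
  F[0-2] = +1662.8006 N (tension)
  F[1-2] = -2336.2575 N (compression)
  F[1-3] = -1112.0680 N (compression)
  F[2-3] = +2355.6719 N (tension)
  F[2-4] = +481.2861 N (tension)
  F[3-4] = -2264.5127 N (compression)
  F[3-5] = +0.0000 N (tension)
  F[4-5] = -0.0000 N (compression)
  Rx@0 = -1394.6600 N
  Ry@0 = +1230.7132 N
  Ry@4 = +2212.7768 N

2355.672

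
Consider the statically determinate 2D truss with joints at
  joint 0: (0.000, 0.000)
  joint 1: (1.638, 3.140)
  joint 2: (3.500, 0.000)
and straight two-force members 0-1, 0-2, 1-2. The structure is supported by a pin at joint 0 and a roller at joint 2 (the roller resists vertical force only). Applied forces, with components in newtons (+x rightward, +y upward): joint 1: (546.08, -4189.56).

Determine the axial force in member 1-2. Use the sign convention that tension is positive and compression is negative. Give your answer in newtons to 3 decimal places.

-2849.100

N=3 nodes, M=3 members, R=3 reactions → 2N=6, M+R=6
member 0 (0-1): L=3.5416, (cx,cy)=(0.4625,0.8866)
member 1 (0-2): L=3.5000, (cx,cy)=(1.0000,0.0000)
member 2 (1-2): L=3.6506, (cx,cy)=(0.5101,-0.8601)
solve A·x = −loads:
  F[0-1] = -1961.3181 N (compression)
  F[0-2] = +1453.2055 N (tension)
  F[1-2] = -2849.1004 N (compression)
  Rx@0 = -546.0800 N
  Ry@0 = +1738.9341 N
  Ry@2 = +2450.6259 N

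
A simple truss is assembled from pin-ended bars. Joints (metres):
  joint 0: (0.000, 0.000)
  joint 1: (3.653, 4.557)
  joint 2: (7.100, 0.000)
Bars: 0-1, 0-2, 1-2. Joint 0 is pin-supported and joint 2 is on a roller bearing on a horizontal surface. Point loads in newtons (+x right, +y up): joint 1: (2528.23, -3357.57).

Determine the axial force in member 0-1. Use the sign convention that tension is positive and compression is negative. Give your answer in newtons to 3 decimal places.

N=3 nodes, M=3 members, R=3 reactions → 2N=6, M+R=6
member 0 (0-1): L=5.8404, (cx,cy)=(0.6255,0.7803)
member 1 (0-2): L=7.1000, (cx,cy)=(1.0000,0.0000)
member 2 (1-2): L=5.7138, (cx,cy)=(0.6033,-0.7975)
solve A·x = −loads:
  F[0-1] = -9.4588 N (compression)
  F[0-2] = +2534.1462 N (tension)
  F[1-2] = -4200.6747 N (compression)
  Rx@0 = -2528.2300 N
  Ry@0 = +7.3802 N
  Ry@2 = +3350.1898 N

-9.459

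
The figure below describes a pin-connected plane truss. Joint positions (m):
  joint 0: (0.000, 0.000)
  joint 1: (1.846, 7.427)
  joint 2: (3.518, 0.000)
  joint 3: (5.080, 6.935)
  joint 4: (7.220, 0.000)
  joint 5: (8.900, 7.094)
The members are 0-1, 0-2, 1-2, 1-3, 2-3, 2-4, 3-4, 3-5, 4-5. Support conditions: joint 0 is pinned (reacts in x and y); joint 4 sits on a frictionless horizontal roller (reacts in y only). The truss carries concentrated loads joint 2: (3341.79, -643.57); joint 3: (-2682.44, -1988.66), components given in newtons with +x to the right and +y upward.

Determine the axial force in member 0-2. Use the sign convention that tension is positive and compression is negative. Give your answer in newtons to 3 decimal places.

1528.284

N=6 nodes, M=9 members, R=3 reactions → 2N=12, M+R=12
member 0 (0-1): L=7.6530, (cx,cy)=(0.2412,0.9705)
member 1 (0-2): L=3.5180, (cx,cy)=(1.0000,0.0000)
member 2 (1-2): L=7.6129, (cx,cy)=(0.2196,-0.9756)
member 3 (1-3): L=3.2712, (cx,cy)=(0.9886,-0.1504)
member 4 (2-3): L=7.1087, (cx,cy)=(0.2197,0.9756)
member 5 (2-4): L=3.7020, (cx,cy)=(1.0000,0.0000)
member 6 (3-4): L=7.2577, (cx,cy)=(0.2949,-0.9555)
member 7 (3-5): L=3.8233, (cx,cy)=(0.9991,0.0416)
member 8 (4-5): L=7.2902, (cx,cy)=(0.2304,0.9731)
solve A·x = −loads:
  F[0-1] = -3602.3461 N (compression)
  F[0-2] = +1528.2840 N (tension)
  F[1-2] = +3850.8622 N (tension)
  F[1-3] = -1734.4199 N (compression)
  F[2-3] = -3191.2604 N (compression)
  F[2-4] = -266.5346 N (compression)
  F[3-4] = +903.9351 N (tension)
  F[3-5] = +0.0000 N (tension)
  F[4-5] = -0.0000 N (compression)
  Rx@0 = -659.3500 N
  Ry@0 = +3495.9764 N
  Ry@4 = -863.7464 N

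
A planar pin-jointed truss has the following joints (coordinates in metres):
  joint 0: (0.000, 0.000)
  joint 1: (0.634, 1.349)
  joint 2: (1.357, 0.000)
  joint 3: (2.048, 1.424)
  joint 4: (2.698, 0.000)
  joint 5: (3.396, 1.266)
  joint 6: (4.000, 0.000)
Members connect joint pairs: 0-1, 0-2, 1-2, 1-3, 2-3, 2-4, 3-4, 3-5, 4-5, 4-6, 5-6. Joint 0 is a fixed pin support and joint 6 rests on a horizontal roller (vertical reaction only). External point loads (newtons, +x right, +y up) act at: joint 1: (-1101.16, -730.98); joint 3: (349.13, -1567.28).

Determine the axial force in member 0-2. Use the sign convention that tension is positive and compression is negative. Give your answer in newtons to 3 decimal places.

12.637

N=7 nodes, M=11 members, R=3 reactions → 2N=14, M+R=14
member 0 (0-1): L=1.4906, (cx,cy)=(0.4253,0.9050)
member 1 (0-2): L=1.3570, (cx,cy)=(1.0000,0.0000)
member 2 (1-2): L=1.5305, (cx,cy)=(0.4724,-0.8814)
member 3 (1-3): L=1.4160, (cx,cy)=(0.9986,0.0530)
member 4 (2-3): L=1.5828, (cx,cy)=(0.4366,0.8997)
member 5 (2-4): L=1.3410, (cx,cy)=(1.0000,0.0000)
member 6 (3-4): L=1.5653, (cx,cy)=(0.4152,-0.9097)
member 7 (3-5): L=1.3572, (cx,cy)=(0.9932,-0.1164)
member 8 (4-5): L=1.4457, (cx,cy)=(0.4828,0.8757)
member 9 (4-6): L=1.3020, (cx,cy)=(1.0000,0.0000)
member 10 (5-6): L=1.4027, (cx,cy)=(0.4306,-0.9025)
solve A·x = −loads:
  F[0-1] = -1797.7588 N (compression)
  F[0-2] = +12.6371 N (tension)
  F[1-2] = +1008.2165 N (tension)
  F[1-3] = -139.9695 N (compression)
  F[2-3] = -987.7325 N (compression)
  F[2-4] = +920.1154 N (tension)
  F[3-4] = -654.3086 N (compression)
  F[3-5] = -652.8550 N (compression)
  F[4-5] = +679.7049 N (tension)
  F[4-6] = +320.2401 N (tension)
  F[5-6] = -743.7108 N (compression)
  Rx@0 = +752.0300 N
  Ry@0 = +1627.0282 N
  Ry@6 = +671.2318 N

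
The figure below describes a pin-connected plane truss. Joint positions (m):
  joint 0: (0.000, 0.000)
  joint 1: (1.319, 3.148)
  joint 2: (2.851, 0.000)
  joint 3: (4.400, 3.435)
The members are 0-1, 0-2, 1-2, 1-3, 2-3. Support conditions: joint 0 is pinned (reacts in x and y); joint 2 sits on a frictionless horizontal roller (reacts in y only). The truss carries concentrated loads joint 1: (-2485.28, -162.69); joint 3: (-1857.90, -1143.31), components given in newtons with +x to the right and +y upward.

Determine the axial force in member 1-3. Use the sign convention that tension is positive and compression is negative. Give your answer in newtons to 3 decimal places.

-1407.254

N=4 nodes, M=5 members, R=3 reactions → 2N=8, M+R=8
member 0 (0-1): L=3.4132, (cx,cy)=(0.3864,0.9223)
member 1 (0-2): L=2.8510, (cx,cy)=(1.0000,0.0000)
member 2 (1-2): L=3.5010, (cx,cy)=(0.4376,-0.8992)
member 3 (1-3): L=3.0943, (cx,cy)=(0.9957,0.0928)
member 4 (2-3): L=3.7681, (cx,cy)=(0.4111,0.9116)
solve A·x = −loads:
  F[0-1] = -4823.6326 N (compression)
  F[0-2] = -2479.1096 N (compression)
  F[1-2] = +4621.6654 N (tension)
  F[1-3] = -1407.2536 N (compression)
  F[2-3] = -1111.0014 N (compression)
  Rx@0 = +4343.1800 N
  Ry@0 = +4448.8958 N
  Ry@2 = -3142.8958 N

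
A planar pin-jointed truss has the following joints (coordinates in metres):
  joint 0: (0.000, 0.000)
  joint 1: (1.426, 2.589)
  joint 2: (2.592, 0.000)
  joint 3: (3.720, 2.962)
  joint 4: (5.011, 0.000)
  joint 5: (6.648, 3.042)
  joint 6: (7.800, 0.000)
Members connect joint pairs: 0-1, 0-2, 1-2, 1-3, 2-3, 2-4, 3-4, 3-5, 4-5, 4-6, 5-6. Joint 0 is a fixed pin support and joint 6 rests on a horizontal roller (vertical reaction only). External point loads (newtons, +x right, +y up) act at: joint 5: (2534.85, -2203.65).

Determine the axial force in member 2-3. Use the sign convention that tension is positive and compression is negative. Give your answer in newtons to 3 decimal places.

N=7 nodes, M=11 members, R=3 reactions → 2N=14, M+R=14
member 0 (0-1): L=2.9557, (cx,cy)=(0.4825,0.8759)
member 1 (0-2): L=2.5920, (cx,cy)=(1.0000,0.0000)
member 2 (1-2): L=2.8395, (cx,cy)=(0.4106,-0.9118)
member 3 (1-3): L=2.3241, (cx,cy)=(0.9870,0.1605)
member 4 (2-3): L=3.1695, (cx,cy)=(0.3559,0.9345)
member 5 (2-4): L=2.4190, (cx,cy)=(1.0000,0.0000)
member 6 (3-4): L=3.2311, (cx,cy)=(0.3996,-0.9167)
member 7 (3-5): L=2.9291, (cx,cy)=(0.9996,0.0273)
member 8 (4-5): L=3.4545, (cx,cy)=(0.4739,0.8806)
member 9 (4-6): L=2.7890, (cx,cy)=(1.0000,0.0000)
member 10 (5-6): L=3.2528, (cx,cy)=(0.3542,-0.9352)
solve A·x = −loads:
  F[0-1] = +757.0636 N (tension)
  F[0-2] = +2169.6038 N (tension)
  F[1-2] = -616.9650 N (compression)
  F[1-3] = +626.7225 N (tension)
  F[2-3] = +601.9580 N (tension)
  F[2-4] = +1702.0204 N (tension)
  F[3-4] = -690.3360 N (compression)
  F[3-5] = +1109.0685 N (tension)
  F[4-5] = +718.6510 N (tension)
  F[4-6] = +1085.6442 N (tension)
  F[5-6] = -3065.4604 N (compression)
  Rx@0 = -2534.8500 N
  Ry@0 = -663.1293 N
  Ry@6 = +2866.7793 N

601.958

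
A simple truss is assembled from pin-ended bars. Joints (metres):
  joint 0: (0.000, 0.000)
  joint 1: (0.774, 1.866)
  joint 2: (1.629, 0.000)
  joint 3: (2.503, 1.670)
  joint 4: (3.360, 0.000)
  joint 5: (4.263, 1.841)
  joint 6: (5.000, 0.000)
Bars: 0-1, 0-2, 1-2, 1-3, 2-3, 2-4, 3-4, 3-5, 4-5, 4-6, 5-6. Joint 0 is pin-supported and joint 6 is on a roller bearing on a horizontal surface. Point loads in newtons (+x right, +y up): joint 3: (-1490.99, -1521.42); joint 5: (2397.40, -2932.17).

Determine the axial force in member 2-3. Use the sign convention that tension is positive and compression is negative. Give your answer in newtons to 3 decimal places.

-1006.248

N=7 nodes, M=11 members, R=3 reactions → 2N=14, M+R=14
member 0 (0-1): L=2.0202, (cx,cy)=(0.3831,0.9237)
member 1 (0-2): L=1.6290, (cx,cy)=(1.0000,0.0000)
member 2 (1-2): L=2.0526, (cx,cy)=(0.4166,-0.9091)
member 3 (1-3): L=1.7401, (cx,cy)=(0.9936,-0.1126)
member 4 (2-3): L=1.8849, (cx,cy)=(0.4637,0.8860)
member 5 (2-4): L=1.7310, (cx,cy)=(1.0000,0.0000)
member 6 (3-4): L=1.8771, (cx,cy)=(0.4566,-0.8897)
member 7 (3-5): L=1.7683, (cx,cy)=(0.9953,0.0967)
member 8 (4-5): L=2.0505, (cx,cy)=(0.4404,0.8978)
member 9 (4-6): L=1.6400, (cx,cy)=(1.0000,0.0000)
member 10 (5-6): L=1.9830, (cx,cy)=(0.3717,-0.9284)
solve A·x = −loads:
  F[0-1] = -873.9580 N (compression)
  F[0-2] = +1241.2571 N (tension)
  F[1-2] = +980.6647 N (tension)
  F[1-3] = -748.1079 N (compression)
  F[2-3] = -1006.2477 N (compression)
  F[2-4] = +2116.3437 N (tension)
  F[3-4] = -735.3421 N (compression)
  F[3-5] = +619.6924 N (tension)
  F[4-5] = +728.6875 N (tension)
  F[4-6] = +1459.7176 N (tension)
  F[5-6] = -3927.6516 N (compression)
  Rx@0 = -906.4100 N
  Ry@0 = +807.2670 N
  Ry@6 = +3646.3230 N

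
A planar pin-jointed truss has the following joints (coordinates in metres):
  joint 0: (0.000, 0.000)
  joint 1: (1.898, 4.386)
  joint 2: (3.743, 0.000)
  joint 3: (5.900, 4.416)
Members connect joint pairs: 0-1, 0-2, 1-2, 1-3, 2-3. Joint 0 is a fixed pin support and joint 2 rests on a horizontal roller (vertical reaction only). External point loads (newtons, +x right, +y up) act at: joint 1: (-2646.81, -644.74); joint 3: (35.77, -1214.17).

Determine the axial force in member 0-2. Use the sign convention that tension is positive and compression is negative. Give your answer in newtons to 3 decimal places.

-1452.418

N=4 nodes, M=5 members, R=3 reactions → 2N=8, M+R=8
member 0 (0-1): L=4.7791, (cx,cy)=(0.3971,0.9178)
member 1 (0-2): L=3.7430, (cx,cy)=(1.0000,0.0000)
member 2 (1-2): L=4.7583, (cx,cy)=(0.3877,-0.9218)
member 3 (1-3): L=4.0021, (cx,cy)=(1.0000,0.0075)
member 4 (2-3): L=4.9146, (cx,cy)=(0.4389,0.8985)
solve A·x = −loads:
  F[0-1] = -2917.3456 N (compression)
  F[0-2] = -1452.4181 N (compression)
  F[1-2] = +2210.3192 N (tension)
  F[1-3] = +631.1614 N (tension)
  F[2-3] = -1356.5360 N (compression)
  Rx@0 = +2611.0400 N
  Ry@0 = +2677.4055 N
  Ry@2 = -818.4955 N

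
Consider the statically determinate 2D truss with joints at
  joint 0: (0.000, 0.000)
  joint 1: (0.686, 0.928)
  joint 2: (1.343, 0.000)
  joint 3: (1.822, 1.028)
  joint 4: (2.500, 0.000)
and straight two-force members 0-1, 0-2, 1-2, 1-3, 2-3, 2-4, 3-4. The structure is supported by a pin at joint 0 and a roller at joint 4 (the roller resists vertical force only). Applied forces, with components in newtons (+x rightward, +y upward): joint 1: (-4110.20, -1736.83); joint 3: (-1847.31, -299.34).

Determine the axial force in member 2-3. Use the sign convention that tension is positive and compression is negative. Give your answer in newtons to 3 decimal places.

-2093.346

N=5 nodes, M=7 members, R=3 reactions → 2N=10, M+R=10
member 0 (0-1): L=1.1540, (cx,cy)=(0.5944,0.8041)
member 1 (0-2): L=1.3430, (cx,cy)=(1.0000,0.0000)
member 2 (1-2): L=1.1370, (cx,cy)=(0.5778,-0.8162)
member 3 (1-3): L=1.1404, (cx,cy)=(0.9961,0.0877)
member 4 (2-3): L=1.1341, (cx,cy)=(0.4224,0.9064)
member 5 (2-4): L=1.1570, (cx,cy)=(1.0000,0.0000)
member 6 (3-4): L=1.2314, (cx,cy)=(0.5506,-0.8348)
solve A·x = −loads:
  F[0-1] = -4510.0908 N (compression)
  F[0-2] = -3276.5326 N (compression)
  F[1-2] = +2324.8711 N (tension)
  F[1-3] = +86.1927 N (tension)
  F[2-3] = -2093.3459 N (compression)
  F[2-4] = -1049.0368 N (compression)
  F[3-4] = +1905.3627 N (tension)
  Rx@0 = +5957.5100 N
  Ry@0 = +3626.7450 N
  Ry@4 = -1590.5750 N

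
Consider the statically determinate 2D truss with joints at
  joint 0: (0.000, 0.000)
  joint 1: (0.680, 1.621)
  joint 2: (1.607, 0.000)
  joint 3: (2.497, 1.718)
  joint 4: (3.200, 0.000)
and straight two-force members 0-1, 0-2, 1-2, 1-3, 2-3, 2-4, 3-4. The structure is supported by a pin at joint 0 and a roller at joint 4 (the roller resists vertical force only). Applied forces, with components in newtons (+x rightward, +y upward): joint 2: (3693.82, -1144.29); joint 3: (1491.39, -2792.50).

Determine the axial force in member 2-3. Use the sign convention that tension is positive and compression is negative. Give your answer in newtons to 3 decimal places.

880.141

N=5 nodes, M=7 members, R=3 reactions → 2N=10, M+R=10
member 0 (0-1): L=1.7579, (cx,cy)=(0.3868,0.9221)
member 1 (0-2): L=1.6070, (cx,cy)=(1.0000,0.0000)
member 2 (1-2): L=1.8673, (cx,cy)=(0.4964,-0.8681)
member 3 (1-3): L=1.8196, (cx,cy)=(0.9986,0.0533)
member 4 (2-3): L=1.9348, (cx,cy)=(0.4600,0.8879)
member 5 (2-4): L=1.5930, (cx,cy)=(1.0000,0.0000)
member 6 (3-4): L=1.8563, (cx,cy)=(0.3787,-0.9255)
solve A·x = −loads:
  F[0-1] = -414.7154 N (compression)
  F[0-2] = +5345.6368 N (tension)
  F[1-2] = +417.9223 N (tension)
  F[1-3] = -368.4187 N (compression)
  F[2-3] = +880.1412 N (tension)
  F[2-4] = +1454.4329 N (tension)
  F[3-4] = -3840.4239 N (compression)
  Rx@0 = -5185.2100 N
  Ry@0 = +382.4292 N
  Ry@4 = +3554.3608 N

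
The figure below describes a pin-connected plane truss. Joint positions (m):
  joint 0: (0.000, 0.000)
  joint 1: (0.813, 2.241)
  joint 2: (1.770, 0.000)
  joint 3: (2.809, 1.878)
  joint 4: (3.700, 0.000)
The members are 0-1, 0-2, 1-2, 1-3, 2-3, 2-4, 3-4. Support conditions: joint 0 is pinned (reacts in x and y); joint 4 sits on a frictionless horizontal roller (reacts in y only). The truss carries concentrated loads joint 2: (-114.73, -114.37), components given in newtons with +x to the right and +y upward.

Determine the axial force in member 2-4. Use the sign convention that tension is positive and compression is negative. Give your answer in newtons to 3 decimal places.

N=5 nodes, M=7 members, R=3 reactions → 2N=10, M+R=10
member 0 (0-1): L=2.3839, (cx,cy)=(0.3410,0.9401)
member 1 (0-2): L=1.7700, (cx,cy)=(1.0000,0.0000)
member 2 (1-2): L=2.4368, (cx,cy)=(0.3927,-0.9197)
member 3 (1-3): L=2.0287, (cx,cy)=(0.9839,-0.1789)
member 4 (2-3): L=2.1463, (cx,cy)=(0.4841,0.8750)
member 5 (2-4): L=1.9300, (cx,cy)=(1.0000,0.0000)
member 6 (3-4): L=2.0786, (cx,cy)=(0.4286,-0.9035)
solve A·x = −loads:
  F[0-1] = -63.4624 N (compression)
  F[0-2] = -93.0871 N (compression)
  F[1-2] = +74.9725 N (tension)
  F[1-3] = -51.9249 N (compression)
  F[2-3] = +51.9093 N (tension)
  F[2-4] = +25.9577 N (tension)
  F[3-4] = -60.5576 N (compression)
  Rx@0 = +114.7300 N
  Ry@0 = +59.6579 N
  Ry@4 = +54.7121 N

25.958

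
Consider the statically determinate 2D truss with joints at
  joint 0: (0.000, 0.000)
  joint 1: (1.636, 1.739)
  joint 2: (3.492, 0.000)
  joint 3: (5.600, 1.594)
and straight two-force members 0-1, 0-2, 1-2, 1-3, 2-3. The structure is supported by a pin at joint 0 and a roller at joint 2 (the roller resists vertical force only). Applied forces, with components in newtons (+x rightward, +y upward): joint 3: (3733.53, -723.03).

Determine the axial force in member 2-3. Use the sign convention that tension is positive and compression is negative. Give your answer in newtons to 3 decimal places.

N=4 nodes, M=5 members, R=3 reactions → 2N=8, M+R=8
member 0 (0-1): L=2.3876, (cx,cy)=(0.6852,0.7283)
member 1 (0-2): L=3.4920, (cx,cy)=(1.0000,0.0000)
member 2 (1-2): L=2.5434, (cx,cy)=(0.7297,-0.6837)
member 3 (1-3): L=3.9667, (cx,cy)=(0.9993,-0.0366)
member 4 (2-3): L=2.6428, (cx,cy)=(0.7976,0.6031)
solve A·x = −loads:
  F[0-1] = +2939.1463 N (tension)
  F[0-2] = +1719.6037 N (tension)
  F[1-2] = -3370.2544 N (compression)
  F[1-3] = +4476.3051 N (tension)
  F[2-3] = -927.4737 N (compression)
  Rx@0 = -3733.5300 N
  Ry@0 = -2140.7199 N
  Ry@2 = +2863.7499 N

-927.474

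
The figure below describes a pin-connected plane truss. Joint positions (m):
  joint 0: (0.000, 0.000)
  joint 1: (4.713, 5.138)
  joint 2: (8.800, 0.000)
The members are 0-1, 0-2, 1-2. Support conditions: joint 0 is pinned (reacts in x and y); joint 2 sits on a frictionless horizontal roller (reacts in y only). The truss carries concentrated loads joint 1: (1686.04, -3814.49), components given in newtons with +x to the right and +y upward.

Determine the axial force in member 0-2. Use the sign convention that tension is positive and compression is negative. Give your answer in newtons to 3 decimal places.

2408.082

N=3 nodes, M=3 members, R=3 reactions → 2N=6, M+R=6
member 0 (0-1): L=6.9722, (cx,cy)=(0.6760,0.7369)
member 1 (0-2): L=8.8000, (cx,cy)=(1.0000,0.0000)
member 2 (1-2): L=6.5653, (cx,cy)=(0.6225,-0.7826)
solve A·x = −loads:
  F[0-1] = -1068.1549 N (compression)
  F[0-2] = +2408.0821 N (tension)
  F[1-2] = -3868.2849 N (compression)
  Rx@0 = -1686.0400 N
  Ry@0 = +787.1531 N
  Ry@2 = +3027.3369 N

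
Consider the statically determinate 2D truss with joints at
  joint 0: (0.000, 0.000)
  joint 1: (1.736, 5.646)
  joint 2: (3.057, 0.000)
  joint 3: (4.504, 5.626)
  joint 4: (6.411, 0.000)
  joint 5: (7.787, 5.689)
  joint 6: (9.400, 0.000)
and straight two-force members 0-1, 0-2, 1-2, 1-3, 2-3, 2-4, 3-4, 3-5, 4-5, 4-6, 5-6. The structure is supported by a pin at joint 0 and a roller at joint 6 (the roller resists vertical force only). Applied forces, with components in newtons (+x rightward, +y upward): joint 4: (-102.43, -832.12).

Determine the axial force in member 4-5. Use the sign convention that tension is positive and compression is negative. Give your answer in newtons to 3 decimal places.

589.802

N=7 nodes, M=11 members, R=3 reactions → 2N=14, M+R=14
member 0 (0-1): L=5.9069, (cx,cy)=(0.2939,0.9558)
member 1 (0-2): L=3.0570, (cx,cy)=(1.0000,0.0000)
member 2 (1-2): L=5.7985, (cx,cy)=(0.2278,-0.9737)
member 3 (1-3): L=2.7681, (cx,cy)=(1.0000,-0.0072)
member 4 (2-3): L=5.8091, (cx,cy)=(0.2491,0.9685)
member 5 (2-4): L=3.3540, (cx,cy)=(1.0000,0.0000)
member 6 (3-4): L=5.9404, (cx,cy)=(0.3210,-0.9471)
member 7 (3-5): L=3.2836, (cx,cy)=(0.9998,0.0192)
member 8 (4-5): L=5.8530, (cx,cy)=(0.2351,0.9720)
member 9 (4-6): L=2.9890, (cx,cy)=(1.0000,0.0000)
member 10 (5-6): L=5.9132, (cx,cy)=(0.2728,-0.9621)
solve A·x = −loads:
  F[0-1] = -276.8216 N (compression)
  F[0-2] = -21.0734 N (compression)
  F[1-2] = +272.8072 N (tension)
  F[1-3] = -143.5109 N (compression)
  F[2-3] = -274.2787 N (compression)
  F[2-4] = +109.3977 N (tension)
  F[3-4] = +273.3138 N (tension)
  F[3-5] = -299.6224 N (compression)
  F[4-5] = +589.8024 N (tension)
  F[4-6] = +160.9097 N (tension)
  F[5-6] = -589.8940 N (compression)
  Rx@0 = +102.4300 N
  Ry@0 = +264.5965 N
  Ry@6 = +567.5235 N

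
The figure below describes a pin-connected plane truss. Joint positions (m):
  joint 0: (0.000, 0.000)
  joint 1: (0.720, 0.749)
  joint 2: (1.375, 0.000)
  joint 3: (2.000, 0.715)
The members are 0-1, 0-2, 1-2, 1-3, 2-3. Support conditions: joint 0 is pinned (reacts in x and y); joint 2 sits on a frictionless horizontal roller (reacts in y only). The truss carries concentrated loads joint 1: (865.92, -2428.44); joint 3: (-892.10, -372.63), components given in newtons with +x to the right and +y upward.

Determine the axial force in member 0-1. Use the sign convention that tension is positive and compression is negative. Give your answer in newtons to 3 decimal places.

-1358.871

N=4 nodes, M=5 members, R=3 reactions → 2N=8, M+R=8
member 0 (0-1): L=1.0389, (cx,cy)=(0.6930,0.7209)
member 1 (0-2): L=1.3750, (cx,cy)=(1.0000,0.0000)
member 2 (1-2): L=0.9950, (cx,cy)=(0.6583,-0.7528)
member 3 (1-3): L=1.2805, (cx,cy)=(0.9996,-0.0266)
member 4 (2-3): L=0.9497, (cx,cy)=(0.6581,0.7529)
solve A·x = −loads:
  F[0-1] = -1358.8713 N (compression)
  F[0-2] = +915.5348 N (tension)
  F[1-2] = -1905.1032 N (compression)
  F[1-3] = -553.7175 N (compression)
  F[2-3] = -514.4528 N (compression)
  Rx@0 = +26.1800 N
  Ry@0 = +979.6450 N
  Ry@2 = +1821.4250 N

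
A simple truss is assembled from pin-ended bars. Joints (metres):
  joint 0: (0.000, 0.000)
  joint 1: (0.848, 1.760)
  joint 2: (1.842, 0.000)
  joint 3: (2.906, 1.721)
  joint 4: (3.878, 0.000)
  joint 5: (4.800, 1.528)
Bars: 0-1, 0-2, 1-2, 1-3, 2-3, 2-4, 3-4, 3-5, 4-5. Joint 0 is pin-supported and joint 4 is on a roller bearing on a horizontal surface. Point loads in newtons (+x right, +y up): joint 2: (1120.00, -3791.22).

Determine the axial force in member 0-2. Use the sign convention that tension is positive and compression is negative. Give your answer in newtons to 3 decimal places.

2079.030

N=6 nodes, M=9 members, R=3 reactions → 2N=12, M+R=12
member 0 (0-1): L=1.9536, (cx,cy)=(0.4341,0.9009)
member 1 (0-2): L=1.8420, (cx,cy)=(1.0000,0.0000)
member 2 (1-2): L=2.0213, (cx,cy)=(0.4918,-0.8707)
member 3 (1-3): L=2.0584, (cx,cy)=(0.9998,-0.0189)
member 4 (2-3): L=2.0233, (cx,cy)=(0.5259,0.8506)
member 5 (2-4): L=2.0360, (cx,cy)=(1.0000,0.0000)
member 6 (3-4): L=1.9765, (cx,cy)=(0.4918,-0.8707)
member 7 (3-5): L=1.9038, (cx,cy)=(0.9948,-0.1014)
member 8 (4-5): L=1.7846, (cx,cy)=(0.5166,0.8562)
solve A·x = −loads:
  F[0-1] = -2209.4314 N (compression)
  F[0-2] = +2079.0299 N (tension)
  F[1-2] = +2331.7753 N (tension)
  F[1-3] = -2106.0906 N (compression)
  F[2-3] = +2070.2300 N (tension)
  F[2-4] = +1017.0591 N (tension)
  F[3-4] = -2068.1441 N (compression)
  F[3-5] = +0.0000 N (tension)
  F[4-5] = -0.0000 N (compression)
  Rx@0 = -1120.0000 N
  Ry@0 = +1990.4394 N
  Ry@4 = +1800.7806 N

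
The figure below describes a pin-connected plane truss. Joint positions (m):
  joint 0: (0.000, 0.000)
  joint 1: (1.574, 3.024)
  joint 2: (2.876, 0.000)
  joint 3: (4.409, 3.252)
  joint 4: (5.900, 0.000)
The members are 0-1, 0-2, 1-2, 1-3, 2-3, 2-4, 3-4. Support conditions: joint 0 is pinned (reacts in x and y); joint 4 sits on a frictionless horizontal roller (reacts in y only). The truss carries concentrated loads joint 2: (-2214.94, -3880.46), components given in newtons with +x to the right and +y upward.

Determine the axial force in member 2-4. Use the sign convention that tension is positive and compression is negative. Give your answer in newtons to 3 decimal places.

N=5 nodes, M=7 members, R=3 reactions → 2N=10, M+R=10
member 0 (0-1): L=3.4091, (cx,cy)=(0.4617,0.8870)
member 1 (0-2): L=2.8760, (cx,cy)=(1.0000,0.0000)
member 2 (1-2): L=3.2924, (cx,cy)=(0.3955,-0.9185)
member 3 (1-3): L=2.8442, (cx,cy)=(0.9968,0.0802)
member 4 (2-3): L=3.5952, (cx,cy)=(0.4264,0.9045)
member 5 (2-4): L=3.0240, (cx,cy)=(1.0000,0.0000)
member 6 (3-4): L=3.5775, (cx,cy)=(0.4168,-0.9090)
solve A·x = −loads:
  F[0-1] = -2242.1910 N (compression)
  F[0-2] = -1179.7122 N (compression)
  F[1-2] = +2005.3329 N (tension)
  F[1-3] = -1834.1564 N (compression)
  F[2-3] = +2253.7484 N (tension)
  F[2-4] = +867.2557 N (tension)
  F[3-4] = -2080.8967 N (compression)
  Rx@0 = +2214.9400 N
  Ry@0 = +1988.9002 N
  Ry@4 = +1891.5598 N

867.256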